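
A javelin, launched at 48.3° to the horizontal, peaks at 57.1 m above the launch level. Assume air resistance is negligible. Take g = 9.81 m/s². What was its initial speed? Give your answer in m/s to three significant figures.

At the peak v_y = 0, so v_y0 = √(2gH) = √(2 × 9.81 × 57.1) = 33.47 m/s.
v_y0 = v₀ sin θ ⇒ v₀ = 33.47 / sin 48.3° = 44.83 m/s.

44.8 m/s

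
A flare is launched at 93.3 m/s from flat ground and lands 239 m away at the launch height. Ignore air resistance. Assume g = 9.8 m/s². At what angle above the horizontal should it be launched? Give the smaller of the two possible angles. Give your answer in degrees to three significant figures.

7.80°

R = v₀² sin 2θ / g gives sin 2θ = gR/v₀² = 9.80·239/93.3² = 0.2691.
2θ = 15.61° or 180° − 15.61° = 164.4°, so θ = 7.804° or 82.20°.
The smaller angle is 7.804°.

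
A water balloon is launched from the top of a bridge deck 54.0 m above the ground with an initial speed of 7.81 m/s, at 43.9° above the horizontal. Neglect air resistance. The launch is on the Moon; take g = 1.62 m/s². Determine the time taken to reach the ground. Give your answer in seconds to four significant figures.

vₓ = 7.810 cos 43.9° = 5.628 m/s; v_y0 = 7.810 sin 43.9° = 5.415 m/s.
Vertical motion (up positive, ground at y = 0): 0.8100 t² − (5.415) t − 54.0 = 0, so t = (5.415 + √(5.415² + 2·1.62·54.0)) / 1.62 = (5.415 + 14.29) / 1.62 = 12.17 s.

12.17 s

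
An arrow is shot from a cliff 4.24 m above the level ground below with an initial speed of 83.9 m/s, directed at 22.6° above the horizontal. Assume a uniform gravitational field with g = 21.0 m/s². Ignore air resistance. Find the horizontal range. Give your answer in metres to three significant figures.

Components: vₓ = 83.90 cos 22.6° = 77.46 m/s, v_y0 = 83.90 sin 22.6° = 32.24 m/s.
With up positive and y = 0 at the ground: y(t) = 4.24 + (32.24) t − 10.50 t². Setting y = 0 and taking the positive root: t = [32.24 + √(32.24² + 2·21.0·4.24)] / 21.0 = (32.24 + 34.89) / 21.0 = 3.197 s.
Horizontal distance: R = vₓ t = 77.46 × 3.197 = 247.6 m.

248 m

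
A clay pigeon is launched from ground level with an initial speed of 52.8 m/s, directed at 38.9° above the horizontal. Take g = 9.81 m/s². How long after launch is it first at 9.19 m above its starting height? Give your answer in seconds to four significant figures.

Components: vₓ = 52.80 cos 38.9° = 41.09 m/s, v_y0 = 52.80 sin 38.9° = 33.16 m/s.
Require v_y0 t − ½ g t² = 9.19, i.e. 4.905 t² − 33.16 t + 9.19 = 0.
t = [33.16 ± √(33.16² − 2·9.81·9.19)] / 9.81 = (33.16 ± 30.32) / 9.81, so t = 0.2896 s or t = 6.470 s.
The first (ascending) time is 0.2896 s.

0.2896 s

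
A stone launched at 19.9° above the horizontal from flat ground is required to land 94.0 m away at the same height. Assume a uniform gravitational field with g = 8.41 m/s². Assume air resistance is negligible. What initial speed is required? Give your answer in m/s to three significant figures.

35.1 m/s

Level-ground range: R = v₀² sin(2θ)/g, so v₀ = √(gR / sin 2θ).
v₀ = √(8.41 × 94.0 / sin 39.80°) = √(790.5 / 0.6401) = √1235.0 = 35.14 m/s.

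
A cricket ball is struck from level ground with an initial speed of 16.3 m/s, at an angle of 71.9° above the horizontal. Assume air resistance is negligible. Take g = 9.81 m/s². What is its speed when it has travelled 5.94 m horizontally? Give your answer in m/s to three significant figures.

6.44 m/s

vₓ = 16.30 cos 71.9° = 5.064 m/s; v_y0 = 16.30 sin 71.9° = 15.49 m/s.
Time to reach x = 5.94 m: t = x/vₓ = 5.94/5.064 = 1.173 s.
Vertical velocity there: v_y = v_y0 − g t = 15.49 − 9.81 × 1.173 = 3.986 m/s.
Speed: √(vₓ² + v_y²) = √(5.064² + 3.986²) = 6.445 m/s.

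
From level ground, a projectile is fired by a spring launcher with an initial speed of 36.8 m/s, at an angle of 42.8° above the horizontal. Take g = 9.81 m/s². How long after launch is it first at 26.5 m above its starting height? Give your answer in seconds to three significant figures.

1.50 s

Horizontal component vₓ = 36.80 cos 42.8° = 27.00 m/s; vertical v_y0 = 36.80 sin 42.8° = 25.00 m/s.
Height y(t) = 25.00 t − 4.905 t² = 26.5 gives 4.905 t² − 25.00 t + 26.5 = 0.
Quadratic formula: t = (25.00 ± √105.24) / 9.81 = (25.00 ± 10.26) / 9.81 → t = 1.503 s or 3.595 s.
The first (ascending) time is 1.503 s.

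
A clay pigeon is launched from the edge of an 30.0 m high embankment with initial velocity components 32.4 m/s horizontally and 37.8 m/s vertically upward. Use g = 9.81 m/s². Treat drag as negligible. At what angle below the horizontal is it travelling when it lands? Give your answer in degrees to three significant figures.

With up positive and y = 0 at the ground: y(t) = 30.0 + (37.80) t − 4.905 t². Setting y = 0 and taking the positive root: t = [37.80 + √(37.80² + 2·9.81·30.0)] / 9.81 = (37.80 + 44.92) / 9.81 = 8.432 s.
At impact: v_y = v_y0 − g t = −44.92 m/s; vₓ = 32.40 m/s.
Angle below horizontal: arctan(|v_y|/vₓ) = arctan(44.92/32.40) = 54.20°.

54.2°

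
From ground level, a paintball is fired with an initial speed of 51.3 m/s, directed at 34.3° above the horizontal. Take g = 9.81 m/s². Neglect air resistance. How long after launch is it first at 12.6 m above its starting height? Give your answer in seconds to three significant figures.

vₓ = 51.30 cos 34.3° = 42.38 m/s; v_y0 = 51.30 sin 34.3° = 28.91 m/s.
Require v_y0 t − ½ g t² = 12.6, i.e. 4.905 t² − 28.91 t + 12.6 = 0.
Quadratic formula: t = (28.91 ± √588.51) / 9.81 = (28.91 ± 24.26) / 9.81 → t = 0.4740 s or 5.420 s.
The first (ascending) time is 0.4740 s.

0.474 s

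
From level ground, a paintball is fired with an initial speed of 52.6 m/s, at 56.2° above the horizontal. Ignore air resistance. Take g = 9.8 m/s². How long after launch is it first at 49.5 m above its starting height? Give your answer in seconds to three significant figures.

1.33 s

Horizontal component vₓ = 52.60 cos 56.2° = 29.26 m/s; vertical v_y0 = 52.60 sin 56.2° = 43.71 m/s.
Set y = v_y0 t − ½ g t² = 49.5: 4.900 t² − 43.71 t + 49.5 = 0.
Quadratic formula: t = (43.71 ± √940.35) / 9.80 = (43.71 ± 30.67) / 9.80 → t = 1.331 s or 7.589 s.
The first (ascending) time is 1.331 s.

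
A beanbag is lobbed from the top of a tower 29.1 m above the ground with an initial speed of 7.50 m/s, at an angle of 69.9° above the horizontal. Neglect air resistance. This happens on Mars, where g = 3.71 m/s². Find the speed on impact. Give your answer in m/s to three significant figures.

16.5 m/s

Components: vₓ = 7.500 cos 69.9° = 2.577 m/s, v_y0 = 7.500 sin 69.9° = 7.043 m/s.
The projectile lands when y = 29.1 + (7.043) t − ½·3.71·t² = 0. Positive root: t = (7.043 + √(7.043² + 2·3.71·29.1)) / 3.71 = (7.043 + 16.30) / 3.71 = 6.291 s.
Vertical velocity at impact: v_y = v_y0 − g t = 7.043 − 3.71 × 6.291 = −16.30 m/s.
Speed: |v| = √(vₓ² + v_y²) = √(2.577² + 16.30²) = 16.50 m/s.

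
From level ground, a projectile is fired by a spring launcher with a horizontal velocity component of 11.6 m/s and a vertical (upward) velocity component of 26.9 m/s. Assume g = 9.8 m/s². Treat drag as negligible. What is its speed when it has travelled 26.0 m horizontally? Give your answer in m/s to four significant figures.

12.61 m/s

x = vₓ t ⇒ t = 26.0/11.60 = 2.241 s.
Vertical velocity there: v_y = v_y0 − g t = 26.90 − 9.80 × 2.241 = 4.934 m/s.
Speed: √(vₓ² + v_y²) = √(11.60² + 4.934²) = 12.61 m/s.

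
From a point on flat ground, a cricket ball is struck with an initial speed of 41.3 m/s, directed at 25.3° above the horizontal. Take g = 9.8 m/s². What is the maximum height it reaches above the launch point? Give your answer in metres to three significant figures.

15.9 m

Components: vₓ = 41.30 cos 25.3° = 37.34 m/s, v_y0 = 41.30 sin 25.3° = 17.65 m/s.
Maximum height: H = v_y0² / (2g) = 17.65² / (2 × 9.80) = 15.89 m.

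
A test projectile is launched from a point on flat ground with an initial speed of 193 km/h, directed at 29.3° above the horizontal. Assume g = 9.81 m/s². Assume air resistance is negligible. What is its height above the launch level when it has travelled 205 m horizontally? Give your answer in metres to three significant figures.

20.7 m

Convert: 193 km/h = 193/3.6 = 53.61 m/s.
Components: vₓ = 53.61 cos 29.3° = 46.75 m/s, v_y0 = 53.61 sin 29.3° = 26.24 m/s.
At x = 205 m, t = x/vₓ = 205/46.75 = 4.385 s.
Height: y = v_y0 t − ½ g t² = 26.24 × 4.385 − 4.905 × 4.385² = 115.0 − 94.31 = 20.74 m.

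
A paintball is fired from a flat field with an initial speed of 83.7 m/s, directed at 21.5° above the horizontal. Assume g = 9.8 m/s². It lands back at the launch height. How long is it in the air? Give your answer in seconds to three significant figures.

6.26 s

Resolve: vₓ = 83.70 cos 21.5° = 77.88 m/s and v_y0 = 83.70 sin 21.5° = 30.68 m/s.
Time of flight on level ground: T = 2 v_y0 / g = 2 × 30.68 / 9.80 = 6.260 s.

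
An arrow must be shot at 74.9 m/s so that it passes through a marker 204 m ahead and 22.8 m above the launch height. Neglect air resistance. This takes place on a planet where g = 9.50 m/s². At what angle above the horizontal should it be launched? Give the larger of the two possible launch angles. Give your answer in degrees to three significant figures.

Trajectory: y = x tanθ − g x² (1 + tan²θ)/(2v₀²). With x = 204, y = 22.8, v₀ = 74.9, g = 9.50:
35.24 tan²θ − 204 tanθ + (58.04) = 0.
tanθ = [204 ± √(204² − 4 × 35.24 × (58.04))] / (2 × 35.24) = (204 ± 182.9) / 70.47, giving tanθ = 0.3000 or 5.489.
θ = 16.70° or 79.68°; the larger is 79.68°.

79.7°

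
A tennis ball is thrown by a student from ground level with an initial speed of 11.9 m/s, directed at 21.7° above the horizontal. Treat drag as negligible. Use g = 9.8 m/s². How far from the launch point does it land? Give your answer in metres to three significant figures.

vₓ = 11.90 cos 21.7° = 11.06 m/s; v_y0 = 11.90 sin 21.7° = 4.400 m/s.
Time aloft: T = 2 v_y0 / g = 2 × 4.400 / 9.80 = 0.8980 s.
Range: R = vₓ T = 11.06 × 0.8980 = 9.928 m.

9.93 m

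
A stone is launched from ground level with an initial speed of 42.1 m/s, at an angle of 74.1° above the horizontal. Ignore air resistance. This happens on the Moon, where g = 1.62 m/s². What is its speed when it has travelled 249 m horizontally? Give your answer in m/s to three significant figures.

12.8 m/s

Components: vₓ = 42.10 cos 74.1° = 11.53 m/s, v_y0 = 42.10 sin 74.1° = 40.49 m/s.
At x = 249 m, t = x/vₓ = 249/11.53 = 21.59 s.
Vertical velocity there: v_y = v_y0 − g t = 40.49 − 1.62 × 21.59 = 5.515 m/s.
Speed: √(vₓ² + v_y²) = √(11.53² + 5.515²) = 12.78 m/s.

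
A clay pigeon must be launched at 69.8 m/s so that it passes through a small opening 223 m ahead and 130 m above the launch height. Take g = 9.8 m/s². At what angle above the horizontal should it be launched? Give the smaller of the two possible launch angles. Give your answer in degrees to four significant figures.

46.63°

Trajectory: y = x tanθ − g x² (1 + tan²θ)/(2v₀²). With x = 223, y = 130, v₀ = 69.8, g = 9.80:
50.01 tan²θ − 223 tanθ + (180.0) = 0.
tanθ = [223 ± √(223² − 4 × 50.01 × (180.0))] / (2 × 50.01) = (223 ± 117.1) / 100.0, giving tanθ = 1.059 or 3.400.
θ = 46.63° or 73.61°; the smaller is 46.63°.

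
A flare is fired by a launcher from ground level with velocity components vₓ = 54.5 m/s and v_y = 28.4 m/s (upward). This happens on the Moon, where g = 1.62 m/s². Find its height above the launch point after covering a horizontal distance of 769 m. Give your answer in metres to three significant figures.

239 m

At x = 769 m, t = x/vₓ = 769/54.50 = 14.11 s.
Height: y = v_y0 t − ½ g t² = 28.40 × 14.11 − 0.8100 × 14.11² = 400.7 − 161.3 = 239.5 m.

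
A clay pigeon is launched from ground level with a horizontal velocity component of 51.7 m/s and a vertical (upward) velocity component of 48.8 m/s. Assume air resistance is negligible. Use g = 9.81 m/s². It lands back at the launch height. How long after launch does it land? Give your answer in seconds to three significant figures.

It returns to y = 0 when t = 2 v_y0 / g = 2(48.80)/9.81 = 9.949 s.

9.95 s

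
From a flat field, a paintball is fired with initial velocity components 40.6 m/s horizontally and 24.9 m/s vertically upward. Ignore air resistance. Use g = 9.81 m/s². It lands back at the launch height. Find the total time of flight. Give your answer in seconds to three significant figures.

5.08 s

Landing at launch height ⇒ T = 2 v_y0 / g = 2 × 24.90 / 9.81 = 5.076 s.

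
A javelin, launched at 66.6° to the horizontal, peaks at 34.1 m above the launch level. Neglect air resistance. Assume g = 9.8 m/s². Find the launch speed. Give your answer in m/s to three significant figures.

At the peak v_y = 0, so v_y0 = √(2gH) = √(2 × 9.80 × 34.1) = 25.85 m/s.
v_y0 = v₀ sin θ ⇒ v₀ = 25.85 / sin 66.6° = 28.17 m/s.

28.2 m/s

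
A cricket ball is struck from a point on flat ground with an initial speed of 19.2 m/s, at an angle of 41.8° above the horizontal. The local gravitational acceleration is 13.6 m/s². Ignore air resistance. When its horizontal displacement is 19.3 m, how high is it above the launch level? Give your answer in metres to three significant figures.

Components: vₓ = 19.20 cos 41.8° = 14.31 m/s, v_y0 = 19.20 sin 41.8° = 12.80 m/s.
Time to reach x = 19.3 m: t = x/vₓ = 19.3/14.31 = 1.348 s.
Height: y = v_y0 t − ½ g t² = 12.80 × 1.348 − 6.800 × 1.348² = 17.26 − 12.36 = 4.892 m.

4.89 m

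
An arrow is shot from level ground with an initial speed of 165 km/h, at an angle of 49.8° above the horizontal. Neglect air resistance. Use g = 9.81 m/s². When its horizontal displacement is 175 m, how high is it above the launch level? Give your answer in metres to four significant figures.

Convert: 165 km/h = 165/3.6 = 45.83 m/s.
Horizontal component vₓ = 45.83 cos 49.8° = 29.58 m/s; vertical v_y0 = 45.83 sin 49.8° = 35.01 m/s.
Time to reach x = 175 m: t = x/vₓ = 175/29.58 = 5.915 s.
Height: y = v_y0 t − ½ g t² = 35.01 × 5.915 − 4.905 × 5.915² = 207.1 − 171.6 = 35.45 m.

35.45 m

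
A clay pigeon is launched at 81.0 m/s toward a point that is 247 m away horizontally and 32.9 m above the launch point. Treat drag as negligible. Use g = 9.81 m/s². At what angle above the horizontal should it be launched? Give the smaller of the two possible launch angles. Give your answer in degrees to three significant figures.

Trajectory: y = x tanθ − g x² (1 + tan²θ)/(2v₀²). With x = 247, y = 32.9, v₀ = 81.0, g = 9.81:
45.61 tan²θ − 247 tanθ + (78.51) = 0.
tanθ = [247 ± √(247² − 4 × 45.61 × (78.51))] / (2 × 45.61) = (247 ± 216.1) / 91.22, giving tanθ = 0.3391 or 5.076.
θ = 18.73° or 78.86°; the smaller is 18.73°.

18.7°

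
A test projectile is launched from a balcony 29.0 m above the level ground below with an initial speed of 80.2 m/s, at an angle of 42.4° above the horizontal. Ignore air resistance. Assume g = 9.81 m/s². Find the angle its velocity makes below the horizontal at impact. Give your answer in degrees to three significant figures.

vₓ = 80.20 cos 42.4° = 59.22 m/s; v_y0 = 80.20 sin 42.4° = 54.08 m/s.
Vertical motion (up positive, ground at y = 0): 4.905 t² − (54.08) t − 29.0 = 0, so t = (54.08 + √(54.08² + 2·9.81·29.0)) / 9.81 = (54.08 + 59.11) / 9.81 = 11.54 s.
At impact: v_y = v_y0 − g t = −59.11 m/s; vₓ = 59.22 m/s.
Angle below horizontal: arctan(|v_y|/vₓ) = arctan(59.11/59.22) = 44.94°.

44.9°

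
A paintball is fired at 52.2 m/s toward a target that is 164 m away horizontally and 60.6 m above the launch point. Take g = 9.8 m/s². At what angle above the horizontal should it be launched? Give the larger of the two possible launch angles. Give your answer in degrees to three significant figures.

Trajectory: y = x tanθ − g x² (1 + tan²θ)/(2v₀²). With x = 164, y = 60.6, v₀ = 52.2, g = 9.80:
48.37 tan²θ − 164 tanθ + (109.0) = 0.
tanθ = [164 ± √(164² − 4 × 48.37 × (109.0))] / (2 × 48.37) = (164 ± 76.25) / 96.73, giving tanθ = 0.9071 or 2.484.
θ = 42.21° or 68.07°; the larger is 68.07°.

68.1°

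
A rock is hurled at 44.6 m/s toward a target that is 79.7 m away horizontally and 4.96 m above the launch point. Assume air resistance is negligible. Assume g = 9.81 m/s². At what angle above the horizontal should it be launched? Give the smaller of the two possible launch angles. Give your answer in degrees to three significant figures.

Trajectory: y = x tanθ − g x² (1 + tan²θ)/(2v₀²). With x = 79.7, y = 4.96, v₀ = 44.6, g = 9.81:
15.66 tan²θ − 79.7 tanθ + (20.62) = 0.
tanθ = [79.7 ± √(79.7² − 4 × 15.66 × (20.62))] / (2 × 15.66) = (79.7 ± 71.13) / 31.33, giving tanθ = 0.2735 or 4.815.
θ = 15.29° or 78.27°; the smaller is 15.29°.

15.3°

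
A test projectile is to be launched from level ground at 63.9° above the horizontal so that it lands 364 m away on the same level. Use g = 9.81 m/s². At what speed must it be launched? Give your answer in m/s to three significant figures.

67.2 m/s

From R = (v₀² / g) sin 2θ: v₀ = √(gR / sin 2θ).
v₀ = √(9.81 × 364 / sin 127.8°) = √(3571 / 0.7902) = √4519.2 = 67.22 m/s.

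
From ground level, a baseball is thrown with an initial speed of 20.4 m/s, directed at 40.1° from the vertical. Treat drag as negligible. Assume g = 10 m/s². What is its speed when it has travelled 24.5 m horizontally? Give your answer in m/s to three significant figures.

13.5 m/s

Components: vₓ = 20.40 sin 40.1° = 13.14 m/s, v_y0 = 20.40 cos 40.1° = 15.60 m/s.
At x = 24.5 m, t = x/vₓ = 24.5/13.14 = 1.865 s.
Vertical velocity there: v_y = v_y0 − g t = 15.60 − 10.0 × 1.865 = −3.041 m/s.
Speed: √(vₓ² + v_y²) = √(13.14² + 3.041²) = 13.49 m/s.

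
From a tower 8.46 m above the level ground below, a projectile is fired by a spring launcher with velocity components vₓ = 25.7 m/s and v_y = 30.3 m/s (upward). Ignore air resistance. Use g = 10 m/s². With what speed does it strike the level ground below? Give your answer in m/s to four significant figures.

The projectile lands when y = 8.46 + (30.30) t − ½·10.0·t² = 0. Positive root: t = (30.30 + √(30.30² + 2·10.0·8.46)) / 10.0 = (30.30 + 32.97) / 10.0 = 6.327 s.
Vertical velocity at impact: v_y = v_y0 − g t = 30.30 − 10.0 × 6.327 = −32.97 m/s.
Speed: |v| = √(vₓ² + v_y²) = √(25.70² + 32.97²) = 41.81 m/s.

41.81 m/s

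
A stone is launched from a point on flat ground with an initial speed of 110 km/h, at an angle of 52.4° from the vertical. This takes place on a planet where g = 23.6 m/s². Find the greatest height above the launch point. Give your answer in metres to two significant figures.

Convert: 110 km/h = 110/3.6 = 30.56 m/s.
Horizontal component vₓ = 30.56 sin 52.4° = 24.21 m/s; vertical v_y0 = 30.56 cos 52.4° = 18.64 m/s.
Maximum height: H = v_y0² / (2g) = 18.64² / (2 × 23.6) = 7.364 m.

7.4 m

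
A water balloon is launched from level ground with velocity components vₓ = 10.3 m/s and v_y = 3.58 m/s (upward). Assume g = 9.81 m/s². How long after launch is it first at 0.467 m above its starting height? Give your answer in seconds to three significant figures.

0.170 s

Set y = v_y0 t − ½ g t² = 0.467: 4.905 t² − 3.580 t + 0.467 = 0.
Quadratic formula: t = (3.580 ± √3.6539) / 9.81 = (3.580 ± 1.912) / 9.81 → t = 0.1701 s or 0.5598 s.
The first (ascending) time is 0.1701 s.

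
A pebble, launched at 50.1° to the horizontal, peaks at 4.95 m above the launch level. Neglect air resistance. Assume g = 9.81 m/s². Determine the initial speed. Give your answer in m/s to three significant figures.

At the peak v_y = 0, so v_y0 = √(2gH) = √(2 × 9.81 × 4.95) = 9.855 m/s.
v_y0 = v₀ sin θ ⇒ v₀ = 9.855 / sin 50.1° = 12.85 m/s.

12.8 m/s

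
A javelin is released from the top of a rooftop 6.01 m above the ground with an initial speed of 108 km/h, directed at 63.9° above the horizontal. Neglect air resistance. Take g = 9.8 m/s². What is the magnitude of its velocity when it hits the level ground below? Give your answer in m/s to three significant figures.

31.9 m/s

Convert: 108 km/h = 108/3.6 = 30.00 m/s.
vₓ = 30.00 cos 63.9° = 13.20 m/s; v_y0 = 30.00 sin 63.9° = 26.94 m/s.
With up positive and y = 0 at the ground: y(t) = 6.01 + (26.94) t − 4.900 t². Setting y = 0 and taking the positive root: t = [26.94 + √(26.94² + 2·9.80·6.01)] / 9.80 = (26.94 + 29.04) / 9.80 = 5.713 s.
Vertical velocity at impact: v_y = v_y0 − g t = 26.94 − 9.80 × 5.713 = −29.04 m/s.
Speed: |v| = √(vₓ² + v_y²) = √(13.20² + 29.04²) = 31.90 m/s.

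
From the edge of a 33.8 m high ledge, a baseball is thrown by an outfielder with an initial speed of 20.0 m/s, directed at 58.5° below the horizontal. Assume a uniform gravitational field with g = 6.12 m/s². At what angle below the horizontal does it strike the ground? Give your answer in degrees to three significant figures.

Horizontal component vₓ = 20.00 cos 58.5° = 10.45 m/s; vertical v_y0 = −17.05 m/s (downward).
With up positive and y = 0 at the ground: y(t) = 33.8 + (−17.05) t − 3.060 t². Setting y = 0 and taking the positive root: t = [−17.05 + √(17.05² + 2·6.12·33.8)] / 6.12 = (−17.05 + 26.54) / 6.12 = 1.551 s.
At impact: v_y = v_y0 − g t = −26.54 m/s; vₓ = 10.45 m/s.
Angle below horizontal: arctan(|v_y|/vₓ) = arctan(26.54/10.45) = 68.51°.

68.5°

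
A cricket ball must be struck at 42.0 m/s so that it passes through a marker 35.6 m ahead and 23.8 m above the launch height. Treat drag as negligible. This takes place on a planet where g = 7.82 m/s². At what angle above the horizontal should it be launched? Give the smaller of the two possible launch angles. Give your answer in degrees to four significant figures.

Trajectory: y = x tanθ − g x² (1 + tan²θ)/(2v₀²). With x = 35.6, y = 23.8, v₀ = 42.0, g = 7.82:
2.809 tan²θ − 35.6 tanθ + (26.61) = 0.
tanθ = [35.6 ± √(35.6² − 4 × 2.809 × (26.61))] / (2 × 2.809) = (35.6 ± 31.12) / 5.618, giving tanθ = 0.7977 or 11.88.
θ = 38.58° or 85.19°; the smaller is 38.58°.

38.58°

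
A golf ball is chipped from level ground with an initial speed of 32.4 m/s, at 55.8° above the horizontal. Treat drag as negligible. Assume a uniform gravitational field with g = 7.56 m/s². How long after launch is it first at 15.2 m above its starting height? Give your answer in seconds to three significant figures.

Horizontal component vₓ = 32.40 cos 55.8° = 18.21 m/s; vertical v_y0 = 32.40 sin 55.8° = 26.80 m/s.
Set y = v_y0 t − ½ g t² = 15.2: 3.780 t² − 26.80 t + 15.2 = 0.
t = [26.80 ± √(26.80² − 2·7.56·15.2)] / 7.56 = (26.80 ± 22.10) / 7.56, so t = 0.6217 s or t = 6.468 s.
The first (ascending) time is 0.6217 s.

0.622 s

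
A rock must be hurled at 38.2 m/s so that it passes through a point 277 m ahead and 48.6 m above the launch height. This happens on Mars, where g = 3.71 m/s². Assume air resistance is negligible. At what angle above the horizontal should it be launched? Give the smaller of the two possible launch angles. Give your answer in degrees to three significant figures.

35.0°

Trajectory: y = x tanθ − g x² (1 + tan²θ)/(2v₀²). With x = 277, y = 48.6, v₀ = 38.2, g = 3.71:
97.54 tan²θ − 277 tanθ + (146.1) = 0.
tanθ = [277 ± √(277² − 4 × 97.54 × (146.1))] / (2 × 97.54) = (277 ± 140.4) / 195.1, giving tanθ = 0.7002 or 2.140.
θ = 35.00° or 64.95°; the smaller is 35.00°.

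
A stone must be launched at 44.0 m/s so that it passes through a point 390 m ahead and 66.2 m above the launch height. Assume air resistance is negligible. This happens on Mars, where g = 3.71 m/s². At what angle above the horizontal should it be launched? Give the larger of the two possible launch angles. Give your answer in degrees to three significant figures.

Trajectory: y = x tanθ − g x² (1 + tan²θ)/(2v₀²). With x = 390, y = 66.2, v₀ = 44.0, g = 3.71:
145.7 tan²θ − 390 tanθ + (211.9) = 0.
tanθ = [390 ± √(390² − 4 × 145.7 × (211.9))] / (2 × 145.7) = (390 ± 169.0) / 291.5, giving tanθ = 0.7583 or 1.918.
θ = 37.17° or 62.46°; the larger is 62.46°.

62.5°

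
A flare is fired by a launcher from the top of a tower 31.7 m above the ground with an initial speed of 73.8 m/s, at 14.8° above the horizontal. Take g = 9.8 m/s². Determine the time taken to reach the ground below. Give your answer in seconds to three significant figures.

5.11 s

vₓ = 73.80 cos 14.8° = 71.35 m/s; v_y0 = 73.80 sin 14.8° = 18.85 m/s.
With up positive and y = 0 at the ground: y(t) = 31.7 + (18.85) t − 4.900 t². Setting y = 0 and taking the positive root: t = [18.85 + √(18.85² + 2·9.80·31.7)] / 9.80 = (18.85 + 31.25) / 9.80 = 5.113 s.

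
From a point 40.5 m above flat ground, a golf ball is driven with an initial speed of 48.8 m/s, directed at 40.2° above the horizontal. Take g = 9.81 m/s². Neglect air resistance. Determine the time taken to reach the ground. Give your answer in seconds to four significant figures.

7.520 s

Resolve: vₓ = 48.80 cos 40.2° = 37.27 m/s and v_y0 = 48.80 sin 40.2° = 31.50 m/s.
Vertical motion (up positive, ground at y = 0): 4.905 t² − (31.50) t − 40.5 = 0, so t = (31.50 + √(31.50² + 2·9.81·40.5)) / 9.81 = (31.50 + 42.27) / 9.81 = 7.520 s.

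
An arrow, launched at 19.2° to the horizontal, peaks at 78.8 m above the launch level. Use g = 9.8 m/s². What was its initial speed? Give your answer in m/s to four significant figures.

At the peak v_y = 0, so v_y0 = √(2gH) = √(2 × 9.80 × 78.8) = 39.30 m/s.
v_y0 = v₀ sin θ ⇒ v₀ = 39.30 / sin 19.2° = 119.5 m/s.

119.5 m/s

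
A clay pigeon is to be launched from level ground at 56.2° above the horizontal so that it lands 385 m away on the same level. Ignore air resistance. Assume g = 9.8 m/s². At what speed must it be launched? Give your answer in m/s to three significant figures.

From R = (v₀² / g) sin 2θ: v₀ = √(gR / sin 2θ).
v₀ = √(9.80 × 385 / sin 112.4°) = √(3773 / 0.9245) = √4080.9 = 63.88 m/s.

63.9 m/s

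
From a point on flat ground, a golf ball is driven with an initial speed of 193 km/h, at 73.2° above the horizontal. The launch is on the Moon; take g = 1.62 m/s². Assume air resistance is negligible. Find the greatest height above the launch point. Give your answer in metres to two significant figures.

810 m

Convert: 193 km/h = 193/3.6 = 53.61 m/s.
Horizontal component vₓ = 53.61 cos 73.2° = 15.50 m/s; vertical v_y0 = 53.61 sin 73.2° = 51.32 m/s.
Maximum height: H = v_y0² / (2g) = 51.32² / (2 × 1.62) = 813.0 m.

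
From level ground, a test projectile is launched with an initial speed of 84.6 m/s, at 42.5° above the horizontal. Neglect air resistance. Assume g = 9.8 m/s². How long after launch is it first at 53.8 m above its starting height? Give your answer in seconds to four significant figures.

1.033 s

Horizontal component vₓ = 84.60 cos 42.5° = 62.37 m/s; vertical v_y0 = 84.60 sin 42.5° = 57.15 m/s.
Height y(t) = 57.15 t − 4.900 t² = 53.8 gives 4.900 t² − 57.15 t + 53.8 = 0.
Quadratic formula: t = (57.15 ± √2212.2) / 9.80 = (57.15 ± 47.03) / 9.80 → t = 1.033 s or 10.63 s.
The first (ascending) time is 1.033 s.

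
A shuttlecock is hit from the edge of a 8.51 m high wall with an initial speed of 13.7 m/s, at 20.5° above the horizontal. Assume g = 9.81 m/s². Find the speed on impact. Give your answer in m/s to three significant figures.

Components: vₓ = 13.70 cos 20.5° = 12.83 m/s, v_y0 = 13.70 sin 20.5° = 4.798 m/s.
The projectile lands when y = 8.51 + (4.798) t − ½·9.81·t² = 0. Positive root: t = (4.798 + √(4.798² + 2·9.81·8.51)) / 9.81 = (4.798 + 13.78) / 9.81 = 1.894 s.
Vertical velocity at impact: v_y = v_y0 − g t = 4.798 − 9.81 × 1.894 = −13.78 m/s.
Speed: |v| = √(vₓ² + v_y²) = √(12.83² + 13.78²) = 18.83 m/s.

18.8 m/s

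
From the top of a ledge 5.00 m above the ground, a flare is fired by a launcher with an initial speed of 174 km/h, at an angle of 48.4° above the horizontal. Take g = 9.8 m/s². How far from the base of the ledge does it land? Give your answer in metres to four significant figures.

241.1 m

Convert: 174 km/h = 174/3.6 = 48.33 m/s.
vₓ = 48.33 cos 48.4° = 32.09 m/s; v_y0 = 48.33 sin 48.4° = 36.14 m/s.
With up positive and y = 0 at the ground: y(t) = 5.00 + (36.14) t − 4.900 t². Setting y = 0 and taking the positive root: t = [36.14 + √(36.14² + 2·9.80·5.00)] / 9.80 = (36.14 + 37.47) / 9.80 = 7.512 s.
Horizontal distance: R = vₓ t = 32.09 × 7.512 = 241.1 m.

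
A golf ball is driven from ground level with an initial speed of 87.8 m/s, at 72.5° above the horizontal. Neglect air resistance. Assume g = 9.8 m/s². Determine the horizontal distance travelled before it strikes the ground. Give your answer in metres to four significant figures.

451.2 m

Components: vₓ = 87.80 cos 72.5° = 26.40 m/s, v_y0 = 87.80 sin 72.5° = 83.74 m/s.
Time aloft: T = 2 v_y0 / g = 2 × 83.74 / 9.80 = 17.09 s.
Range: R = vₓ T = 26.40 × 17.09 = 451.2 m.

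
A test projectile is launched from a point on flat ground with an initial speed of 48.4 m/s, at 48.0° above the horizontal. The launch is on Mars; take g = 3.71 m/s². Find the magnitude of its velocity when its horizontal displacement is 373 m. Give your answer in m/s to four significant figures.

33.08 m/s

Resolve: vₓ = 48.40 cos 48.0° = 32.39 m/s and v_y0 = 48.40 sin 48.0° = 35.97 m/s.
x = vₓ t ⇒ t = 373/32.39 = 11.52 s.
Vertical velocity there: v_y = v_y0 − g t = 35.97 − 3.71 × 11.52 = −6.761 m/s.
Speed: √(vₓ² + v_y²) = √(32.39² + 6.761²) = 33.08 m/s.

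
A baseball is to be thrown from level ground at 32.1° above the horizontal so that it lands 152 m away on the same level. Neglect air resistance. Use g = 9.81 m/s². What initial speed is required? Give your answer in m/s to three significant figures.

40.7 m/s

Level-ground range: R = v₀² sin(2θ)/g, so v₀ = √(gR / sin 2θ).
v₀ = √(9.81 × 152 / sin 64.20°) = √(1491 / 0.9003) = √1656.2 = 40.70 m/s.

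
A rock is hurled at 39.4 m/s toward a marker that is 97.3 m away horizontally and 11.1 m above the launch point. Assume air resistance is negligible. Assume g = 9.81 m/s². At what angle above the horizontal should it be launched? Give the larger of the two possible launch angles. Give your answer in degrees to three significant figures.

70.1°

Trajectory: y = x tanθ − g x² (1 + tan²θ)/(2v₀²). With x = 97.3, y = 11.1, v₀ = 39.4, g = 9.81:
29.91 tan²θ − 97.3 tanθ + (41.01) = 0.
tanθ = [97.3 ± √(97.3² − 4 × 29.91 × (41.01))] / (2 × 29.91) = (97.3 ± 67.53) / 59.83, giving tanθ = 0.4977 or 2.755.
θ = 26.46° or 70.05°; the larger is 70.05°.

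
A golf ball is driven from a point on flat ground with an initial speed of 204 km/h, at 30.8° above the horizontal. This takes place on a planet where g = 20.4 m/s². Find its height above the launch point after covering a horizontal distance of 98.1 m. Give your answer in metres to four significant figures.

17.05 m

Convert: 204 km/h = 204/3.6 = 56.67 m/s.
Resolve: vₓ = 56.67 cos 30.8° = 48.67 m/s and v_y0 = 56.67 sin 30.8° = 29.02 m/s.
At x = 98.1 m, t = x/vₓ = 98.1/48.67 = 2.015 s.
Height: y = v_y0 t − ½ g t² = 29.02 × 2.015 − 10.20 × 2.015² = 58.48 − 41.43 = 17.05 m.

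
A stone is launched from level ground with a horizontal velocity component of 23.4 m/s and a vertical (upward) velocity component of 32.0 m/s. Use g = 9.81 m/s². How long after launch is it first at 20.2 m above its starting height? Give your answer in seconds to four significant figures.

0.7081 s

Height y(t) = 32.00 t − 4.905 t² = 20.2 gives 4.905 t² − 32.00 t + 20.2 = 0.
t = [32.00 ± √(32.00² − 2·9.81·20.2)] / 9.81 = (32.00 ± 25.05) / 9.81, so t = 0.7081 s or t = 5.816 s.
The first (ascending) time is 0.7081 s.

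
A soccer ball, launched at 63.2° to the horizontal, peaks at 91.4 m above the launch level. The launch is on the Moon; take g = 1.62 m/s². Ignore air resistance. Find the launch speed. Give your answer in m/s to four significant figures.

19.28 m/s

At the peak v_y = 0, so v_y0 = √(2gH) = √(2 × 1.62 × 91.4) = 17.21 m/s.
v_y0 = v₀ sin θ ⇒ v₀ = 17.21 / sin 63.2° = 19.28 m/s.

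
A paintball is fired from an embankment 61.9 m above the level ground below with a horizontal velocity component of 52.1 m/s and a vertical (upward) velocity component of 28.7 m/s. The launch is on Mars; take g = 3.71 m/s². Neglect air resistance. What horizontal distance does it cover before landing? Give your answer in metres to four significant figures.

With up positive and y = 0 at the ground: y(t) = 61.9 + (28.70) t − 1.855 t². Setting y = 0 and taking the positive root: t = [28.70 + √(28.70² + 2·3.71·61.9)] / 3.71 = (28.70 + 35.82) / 3.71 = 17.39 s.
Horizontal distance: R = vₓ t = 52.10 × 17.39 = 906.0 m.

906.0 m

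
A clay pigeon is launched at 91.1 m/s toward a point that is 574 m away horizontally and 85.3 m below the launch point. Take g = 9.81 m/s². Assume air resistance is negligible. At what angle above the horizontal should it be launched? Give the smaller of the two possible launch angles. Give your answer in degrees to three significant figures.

Trajectory: y = x tanθ − g x² (1 + tan²θ)/(2v₀²). With x = 574, y = −85.3, v₀ = 91.1, g = 9.81:
194.7 tan²θ − 574 tanθ + (109.4) = 0.
tanθ = [574 ± √(574² − 4 × 194.7 × (109.4))] / (2 × 194.7) = (574 ± 494.2) / 389.5, giving tanθ = 0.2049 or 2.743.
θ = 11.58° or 69.97°; the smaller is 11.58°.

11.6°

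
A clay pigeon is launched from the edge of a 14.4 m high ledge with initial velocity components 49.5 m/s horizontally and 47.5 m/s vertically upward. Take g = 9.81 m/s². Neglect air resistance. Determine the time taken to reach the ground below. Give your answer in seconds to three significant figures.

The projectile lands when y = 14.4 + (47.50) t − ½·9.81·t² = 0. Positive root: t = (47.50 + √(47.50² + 2·9.81·14.4)) / 9.81 = (47.50 + 50.39) / 9.81 = 9.978 s.

9.98 s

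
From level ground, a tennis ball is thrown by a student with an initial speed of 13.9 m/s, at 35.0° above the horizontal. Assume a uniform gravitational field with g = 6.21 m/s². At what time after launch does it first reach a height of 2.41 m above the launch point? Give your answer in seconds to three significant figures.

Horizontal component vₓ = 13.90 cos 35.0° = 11.39 m/s; vertical v_y0 = 13.90 sin 35.0° = 7.973 m/s.
Require v_y0 t − ½ g t² = 2.41, i.e. 3.105 t² − 7.973 t + 2.41 = 0.
t = [7.973 ± √(7.973² − 2·6.21·2.41)] / 6.21 = (7.973 ± 5.799) / 6.21, so t = 0.3500 s or t = 2.218 s.
The first (ascending) time is 0.3500 s.

0.350 s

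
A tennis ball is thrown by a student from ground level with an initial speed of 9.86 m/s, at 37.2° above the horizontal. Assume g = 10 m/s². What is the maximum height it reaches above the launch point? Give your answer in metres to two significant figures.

Resolve: vₓ = 9.860 cos 37.2° = 7.854 m/s and v_y0 = 9.860 sin 37.2° = 5.961 m/s.
At the apex v_y = 0, so H = v_y0²/(2g) = 5.961²/20.00 = 1.777 m.

1.8 m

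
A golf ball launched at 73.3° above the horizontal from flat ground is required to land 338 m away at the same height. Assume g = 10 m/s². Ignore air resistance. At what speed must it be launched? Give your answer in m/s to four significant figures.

On level ground R = v₀² sin 2θ / g ⇒ v₀ = √(gR / sin 2θ).
v₀ = √(10.0 × 338 / sin 146.6°) = √(3380 / 0.5505) = √6140.1 = 78.36 m/s.

78.36 m/s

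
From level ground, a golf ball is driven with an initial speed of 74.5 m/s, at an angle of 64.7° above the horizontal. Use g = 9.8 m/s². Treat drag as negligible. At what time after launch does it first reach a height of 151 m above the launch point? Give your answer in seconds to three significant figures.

2.82 s

Horizontal component vₓ = 74.50 cos 64.7° = 31.84 m/s; vertical v_y0 = 74.50 sin 64.7° = 67.35 m/s.
Set y = v_y0 t − ½ g t² = 151: 4.900 t² − 67.35 t + 151 = 0.
t = [67.35 ± √(67.35² − 2·9.80·151)] / 9.80 = (67.35 ± 39.71) / 9.80, so t = 2.821 s or t = 10.93 s.
The first (ascending) time is 2.821 s.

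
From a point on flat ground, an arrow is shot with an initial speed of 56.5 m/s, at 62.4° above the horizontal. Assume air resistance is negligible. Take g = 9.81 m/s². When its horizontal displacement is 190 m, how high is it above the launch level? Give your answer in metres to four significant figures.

105.0 m

Components: vₓ = 56.50 cos 62.4° = 26.18 m/s, v_y0 = 56.50 sin 62.4° = 50.07 m/s.
x = vₓ t ⇒ t = 190/26.18 = 7.258 s.
Height: y = v_y0 t − ½ g t² = 50.07 × 7.258 − 4.905 × 7.258² = 363.4 − 258.4 = 105.0 m.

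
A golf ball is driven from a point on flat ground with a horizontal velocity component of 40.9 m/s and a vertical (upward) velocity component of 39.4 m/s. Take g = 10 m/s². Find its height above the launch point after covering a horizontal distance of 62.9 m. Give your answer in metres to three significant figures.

Time to reach x = 62.9 m: t = x/vₓ = 62.9/40.90 = 1.538 s.
Height: y = v_y0 t − ½ g t² = 39.40 × 1.538 − 5.000 × 1.538² = 60.59 − 11.83 = 48.77 m.

48.8 m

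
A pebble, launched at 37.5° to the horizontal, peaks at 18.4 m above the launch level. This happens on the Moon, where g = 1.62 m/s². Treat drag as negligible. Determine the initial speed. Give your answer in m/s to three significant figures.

At the peak v_y = 0, so v_y0 = √(2gH) = √(2 × 1.62 × 18.4) = 7.721 m/s.
v_y0 = v₀ sin θ ⇒ v₀ = 7.721 / sin 37.5° = 12.68 m/s.

12.7 m/s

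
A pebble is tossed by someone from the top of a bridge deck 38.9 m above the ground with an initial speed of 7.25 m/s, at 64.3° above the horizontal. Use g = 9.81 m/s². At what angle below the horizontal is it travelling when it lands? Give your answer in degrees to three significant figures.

83.7°

Components: vₓ = 7.250 cos 64.3° = 3.144 m/s, v_y0 = 7.250 sin 64.3° = 6.533 m/s.
With up positive and y = 0 at the ground: y(t) = 38.9 + (6.533) t − 4.905 t². Setting y = 0 and taking the positive root: t = [6.533 + √(6.533² + 2·9.81·38.9)] / 9.81 = (6.533 + 28.39) / 9.81 = 3.560 s.
At impact: v_y = v_y0 − g t = −28.39 m/s; vₓ = 3.144 m/s.
Angle below horizontal: arctan(|v_y|/vₓ) = arctan(28.39/3.144) = 83.68°.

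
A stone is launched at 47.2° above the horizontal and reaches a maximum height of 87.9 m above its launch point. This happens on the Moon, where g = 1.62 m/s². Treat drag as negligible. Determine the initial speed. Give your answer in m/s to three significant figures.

At the peak v_y = 0, so v_y0 = √(2gH) = √(2 × 1.62 × 87.9) = 16.88 m/s.
v_y0 = v₀ sin θ ⇒ v₀ = 16.88 / sin 47.2° = 23.00 m/s.

23.0 m/s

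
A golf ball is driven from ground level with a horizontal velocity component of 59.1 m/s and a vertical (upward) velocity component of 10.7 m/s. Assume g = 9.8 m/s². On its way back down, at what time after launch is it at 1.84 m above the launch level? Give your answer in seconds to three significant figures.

Set y = v_y0 t − ½ g t² = 1.84: 4.900 t² − 10.70 t + 1.84 = 0.
t = [10.70 ± √(10.70² − 2·9.80·1.84)] / 9.80 = (10.70 ± 8.856) / 9.80, so t = 0.1882 s or t = 1.995 s.
The descending-branch root is 1.995 s.

2.00 s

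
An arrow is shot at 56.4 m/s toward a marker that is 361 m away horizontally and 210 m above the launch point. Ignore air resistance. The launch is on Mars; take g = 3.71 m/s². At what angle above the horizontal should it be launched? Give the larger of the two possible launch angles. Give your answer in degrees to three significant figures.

Trajectory: y = x tanθ − g x² (1 + tan²θ)/(2v₀²). With x = 361, y = 210, v₀ = 56.4, g = 3.71:
76.00 tan²θ − 361 tanθ + (286.0) = 0.
tanθ = [361 ± √(361² − 4 × 76.00 × (286.0))] / (2 × 76.00) = (361 ± 208.3) / 152.0, giving tanθ = 1.005 or 3.745.
θ = 45.14° or 75.05°; the larger is 75.05°.

75.1°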